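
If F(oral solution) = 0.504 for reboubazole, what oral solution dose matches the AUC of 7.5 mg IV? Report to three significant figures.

D_oral = 14.9 mg

For equal systemic exposure: F × D_ev = D_iv
D_ev = D_iv / F = 7.5 / 0.504 = 14.881 mg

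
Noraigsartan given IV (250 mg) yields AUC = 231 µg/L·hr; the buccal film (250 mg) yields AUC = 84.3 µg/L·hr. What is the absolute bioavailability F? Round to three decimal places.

F = 0.365

F = (AUC_ev / D_ev) / (AUC_iv / D_iv)
  = (84.3/250) / (231/250)
  = 0.3372 / 0.924 = 0.3649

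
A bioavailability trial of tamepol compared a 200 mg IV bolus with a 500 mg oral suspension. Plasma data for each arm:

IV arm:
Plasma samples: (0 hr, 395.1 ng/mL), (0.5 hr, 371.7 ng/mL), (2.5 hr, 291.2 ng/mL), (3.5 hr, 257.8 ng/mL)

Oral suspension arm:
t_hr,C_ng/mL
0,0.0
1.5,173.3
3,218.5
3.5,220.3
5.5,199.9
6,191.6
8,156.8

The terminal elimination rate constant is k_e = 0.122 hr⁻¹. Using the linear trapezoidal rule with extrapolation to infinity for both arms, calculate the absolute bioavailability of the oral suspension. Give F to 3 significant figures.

F = 0.331

Trapezoidal AUC_0→3.5 (IV):
  [0→0.5]: (395.1+371.7)/2 × 0.5 = 191.7
  [0.5→2.5]: (371.7+291.2)/2 × 2 = 662.9
  [2.5→3.5]: (291.2+257.8)/2 × 1 = 274.5
  Sum = 1129.1 ng/mL·hr
IV tail: 257.8/0.122 = 2113.115; AUC_iv,0→∞ = 1129.1 + 2113.115 = 3242.215 ng/mL·hr
Trapezoidal AUC_0→8 (oral suspension):
  [0→1.5]: (0.0+173.3)/2 × 1.5 = 129.975
  [1.5→3]: (173.3+218.5)/2 × 1.5 = 293.85
  [3→3.5]: (218.5+220.3)/2 × 0.5 = 109.7
  [3.5→5.5]: (220.3+199.9)/2 × 2 = 420.2
  [5.5→6]: (199.9+191.6)/2 × 0.5 = 97.875
  [6→8]: (191.6+156.8)/2 × 2 = 348.4
  Sum = 1400.0 ng/mL·hr
oral suspension tail: 156.8/0.122 = 1285.246; AUC_ev,0→∞ = 1400.0 + 1285.246 = 2685.246 ng/mL·hr
F = (AUC_ev/D_ev)/(AUC_iv/D_iv) = (2685.246/500)/(3242.215/200) = 5.370492/16.211075 = 0.3313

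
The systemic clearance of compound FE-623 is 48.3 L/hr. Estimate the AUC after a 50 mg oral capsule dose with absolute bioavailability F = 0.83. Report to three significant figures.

AUC = 0.859 mg/L·hr

AUC_0→∞ = F × Dose / CL
        = 0.83 × 50 / 48.3 = 0.859213 mg/L·hr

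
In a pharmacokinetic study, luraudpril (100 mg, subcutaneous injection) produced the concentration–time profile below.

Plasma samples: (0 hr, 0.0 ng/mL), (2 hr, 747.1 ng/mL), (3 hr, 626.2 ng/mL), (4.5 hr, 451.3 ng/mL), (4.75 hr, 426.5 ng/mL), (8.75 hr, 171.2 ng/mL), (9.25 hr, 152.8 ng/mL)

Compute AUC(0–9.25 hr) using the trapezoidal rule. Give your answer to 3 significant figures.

AUC = 3630 ng/mL·hr

Trapezoidal AUC_0→9.25:
  [0→2]: (0.0+747.1)/2 × 2 = 747.1
  [2→3]: (747.1+626.2)/2 × 1 = 686.65
  [3→4.5]: (626.2+451.3)/2 × 1.5 = 808.125
  [4.5→4.75]: (451.3+426.5)/2 × 0.25 = 109.725
  [4.75→8.75]: (426.5+171.2)/2 × 4 = 1195.4
  [8.75→9.25]: (171.2+152.8)/2 × 0.5 = 81.0
  Sum = 3628.0 ng/mL·hr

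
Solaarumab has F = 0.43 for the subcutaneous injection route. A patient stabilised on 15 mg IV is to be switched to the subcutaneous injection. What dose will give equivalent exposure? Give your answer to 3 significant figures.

For equal systemic exposure: F × D_ev = D_iv
D_ev = D_iv / F = 15 / 0.43 = 34.8837 mg

D_subcutaneous = 34.9 mg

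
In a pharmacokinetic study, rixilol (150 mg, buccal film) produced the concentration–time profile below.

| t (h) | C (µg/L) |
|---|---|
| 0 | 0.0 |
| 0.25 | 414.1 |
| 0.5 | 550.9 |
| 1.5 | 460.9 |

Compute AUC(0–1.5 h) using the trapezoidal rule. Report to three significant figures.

Trapezoidal AUC_0→1.5:
  [0→0.25]: (0.0+414.1)/2 × 0.25 = 51.7625
  [0.25→0.5]: (414.1+550.9)/2 × 0.25 = 120.625
  [0.5→1.5]: (550.9+460.9)/2 × 1 = 505.9
  Sum = 678.2875 µg/L·h

AUC = 678 µg/L·h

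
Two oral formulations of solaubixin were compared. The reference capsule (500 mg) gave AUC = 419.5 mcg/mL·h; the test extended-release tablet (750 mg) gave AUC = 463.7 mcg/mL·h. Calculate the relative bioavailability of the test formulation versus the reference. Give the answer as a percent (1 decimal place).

F_rel = 73.7%

F_rel = (AUC_test/D_test) / (AUC_ref/D_ref)
      = (463.7/750) / (419.5/500)
      = 0.618267 / 0.839 = 0.7369 = 73.69%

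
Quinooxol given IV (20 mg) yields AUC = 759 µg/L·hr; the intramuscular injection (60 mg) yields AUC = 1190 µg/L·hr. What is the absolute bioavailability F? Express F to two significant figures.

F = 0.52

F = (AUC_ev / D_ev) / (AUC_iv / D_iv)
  = (1190/60) / (759/20)
  = 19.8333 / 37.95 = 0.5226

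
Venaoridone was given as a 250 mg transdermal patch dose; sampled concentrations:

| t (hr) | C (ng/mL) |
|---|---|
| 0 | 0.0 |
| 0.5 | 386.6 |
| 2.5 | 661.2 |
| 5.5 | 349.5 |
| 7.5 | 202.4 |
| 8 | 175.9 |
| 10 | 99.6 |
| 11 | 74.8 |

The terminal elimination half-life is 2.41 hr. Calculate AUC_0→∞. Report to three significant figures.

AUC = 3930 ng/mL·hr

Trapezoidal AUC_0→11:
  [0→0.5]: (0.0+386.6)/2 × 0.5 = 96.65
  [0.5→2.5]: (386.6+661.2)/2 × 2 = 1047.8
  [2.5→5.5]: (661.2+349.5)/2 × 3 = 1516.05
  [5.5→7.5]: (349.5+202.4)/2 × 2 = 551.9
  [7.5→8]: (202.4+175.9)/2 × 0.5 = 94.575
  [8→10]: (175.9+99.6)/2 × 2 = 275.5
  [10→11]: (99.6+74.8)/2 × 1 = 87.2
  Sum = 3669.675 ng/mL·hr
k_e = ln2 / t½ = 0.693147 / 2.41 = 0.2876 hr^-1
Extrapolated tail: C_last / k_e = 74.8 / 0.2876 = 260.083
AUC_0→∞ = 3669.675 + 260.083 = 3929.758 ng/mL·hr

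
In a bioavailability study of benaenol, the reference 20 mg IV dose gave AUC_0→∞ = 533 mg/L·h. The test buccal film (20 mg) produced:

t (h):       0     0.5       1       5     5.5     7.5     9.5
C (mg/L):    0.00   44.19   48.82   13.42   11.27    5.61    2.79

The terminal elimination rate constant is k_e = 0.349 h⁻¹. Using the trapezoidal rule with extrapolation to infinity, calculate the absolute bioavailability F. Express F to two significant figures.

F = 0.37

Trapezoidal AUC_0→9.5 (buccal film):
  [0→0.5]: (0.00+44.19)/2 × 0.5 = 11.0475
  [0.5→1]: (44.19+48.82)/2 × 0.5 = 23.2525
  [1→5]: (48.82+13.42)/2 × 4 = 124.48
  [5→5.5]: (13.42+11.27)/2 × 0.5 = 6.1725
  [5.5→7.5]: (11.27+5.61)/2 × 2 = 16.88
  [7.5→9.5]: (5.61+2.79)/2 × 2 = 8.4
  Sum = 190.2325 mg/L·h
Tail: C_last/k_e = 2.79/0.349 = 7.994
AUC_0→∞ (buccal film) = 190.2325 + 7.994 = 198.2265 mg/L·h
F = (AUC_ev/D_ev)/(AUC_iv/D_iv) = (198.2265/20)/(533/20) = 9.911325/26.65 = 0.3719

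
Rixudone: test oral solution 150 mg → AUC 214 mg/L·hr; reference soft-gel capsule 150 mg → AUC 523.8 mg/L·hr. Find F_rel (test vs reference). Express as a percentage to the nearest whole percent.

F_rel = 41%

F_rel = (AUC_test/D_test) / (AUC_ref/D_ref)
      = (214/150) / (523.8/150)
      = 1.42667 / 3.492 = 0.4086 = 40.86%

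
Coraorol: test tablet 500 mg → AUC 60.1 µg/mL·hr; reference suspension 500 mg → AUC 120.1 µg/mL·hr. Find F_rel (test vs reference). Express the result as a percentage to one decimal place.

F_rel = (AUC_test/D_test) / (AUC_ref/D_ref)
      = (60.1/500) / (120.1/500)
      = 0.1202 / 0.2402 = 0.5004 = 50.04%

F_rel = 50.0%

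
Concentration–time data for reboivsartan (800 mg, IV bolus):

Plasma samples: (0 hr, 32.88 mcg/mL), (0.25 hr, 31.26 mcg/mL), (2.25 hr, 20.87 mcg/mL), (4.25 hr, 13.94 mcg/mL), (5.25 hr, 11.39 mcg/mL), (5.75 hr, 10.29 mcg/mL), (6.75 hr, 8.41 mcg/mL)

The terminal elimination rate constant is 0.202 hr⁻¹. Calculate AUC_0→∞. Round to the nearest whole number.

AUC = 164 mcg/mL·hr

Trapezoidal AUC_0→6.75:
  [0→0.25]: (32.88+31.26)/2 × 0.25 = 8.0175
  [0.25→2.25]: (31.26+20.87)/2 × 2 = 52.13
  [2.25→4.25]: (20.87+13.94)/2 × 2 = 34.81
  [4.25→5.25]: (13.94+11.39)/2 × 1 = 12.665
  [5.25→5.75]: (11.39+10.29)/2 × 0.5 = 5.42
  [5.75→6.75]: (10.29+8.41)/2 × 1 = 9.35
  Sum = 122.3925 mcg/mL·hr
Extrapolated tail: C_last / k_e = 8.41 / 0.202 = 41.634
AUC_0→∞ = 122.3925 + 41.634 = 164.0265 mcg/mL·hr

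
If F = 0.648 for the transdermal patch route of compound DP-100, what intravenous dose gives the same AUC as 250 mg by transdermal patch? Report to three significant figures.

D_iv = 162 mg

Systemic exposure from an extravascular dose = F × D_ev, so the equivalent IV dose is F × D_ev.
D_iv = F × D_ev = 0.648 × 250 = 162 mg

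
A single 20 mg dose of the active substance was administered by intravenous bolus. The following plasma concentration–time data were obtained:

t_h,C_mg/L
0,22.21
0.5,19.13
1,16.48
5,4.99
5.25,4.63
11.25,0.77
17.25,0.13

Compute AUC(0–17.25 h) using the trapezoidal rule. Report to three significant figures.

Trapezoidal AUC_0→17.25:
  [0→0.5]: (22.21+19.13)/2 × 0.5 = 10.335
  [0.5→1]: (19.13+16.48)/2 × 0.5 = 8.9025
  [1→5]: (16.48+4.99)/2 × 4 = 42.94
  [5→5.25]: (4.99+4.63)/2 × 0.25 = 1.2025
  [5.25→11.25]: (4.63+0.77)/2 × 6 = 16.2
  [11.25→17.25]: (0.77+0.13)/2 × 6 = 2.7
  Sum = 82.28 mg/L·h

AUC = 82.3 mg/L·h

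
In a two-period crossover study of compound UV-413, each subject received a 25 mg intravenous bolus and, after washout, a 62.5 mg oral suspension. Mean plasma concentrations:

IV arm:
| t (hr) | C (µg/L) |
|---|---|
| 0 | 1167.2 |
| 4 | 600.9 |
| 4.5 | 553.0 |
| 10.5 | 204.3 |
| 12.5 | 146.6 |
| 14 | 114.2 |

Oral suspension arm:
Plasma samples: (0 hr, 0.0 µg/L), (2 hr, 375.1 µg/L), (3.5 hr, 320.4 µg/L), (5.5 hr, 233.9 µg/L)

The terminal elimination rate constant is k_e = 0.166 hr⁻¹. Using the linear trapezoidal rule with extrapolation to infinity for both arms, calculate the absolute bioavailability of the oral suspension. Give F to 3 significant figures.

Trapezoidal AUC_0→14 (IV):
  [0→4]: (1167.2+600.9)/2 × 4 = 3536.2
  [4→4.5]: (600.9+553.0)/2 × 0.5 = 288.475
  [4.5→10.5]: (553.0+204.3)/2 × 6 = 2271.9
  [10.5→12.5]: (204.3+146.6)/2 × 2 = 350.9
  [12.5→14]: (146.6+114.2)/2 × 1.5 = 195.6
  Sum = 6643.075 µg/L·hr
IV tail: 114.2/0.166 = 687.952; AUC_iv,0→∞ = 6643.075 + 687.952 = 7331.027 µg/L·hr
Trapezoidal AUC_0→5.5 (oral suspension):
  [0→2]: (0.0+375.1)/2 × 2 = 375.1
  [2→3.5]: (375.1+320.4)/2 × 1.5 = 521.625
  [3.5→5.5]: (320.4+233.9)/2 × 2 = 554.3
  Sum = 1451.025 µg/L·hr
oral suspension tail: 233.9/0.166 = 1409.036; AUC_ev,0→∞ = 1451.025 + 1409.036 = 2860.061 µg/L·hr
F = (AUC_ev/D_ev)/(AUC_iv/D_iv) = (2860.061/62.5)/(7331.027/25) = 45.760976/293.24108 = 0.1561

F = 0.156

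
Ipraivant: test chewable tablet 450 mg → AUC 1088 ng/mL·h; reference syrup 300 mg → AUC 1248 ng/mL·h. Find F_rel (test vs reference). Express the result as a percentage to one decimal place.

F_rel = (AUC_test/D_test) / (AUC_ref/D_ref)
      = (1088/450) / (1248/300)
      = 2.41778 / 4.16 = 0.5812 = 58.12%

F_rel = 58.1%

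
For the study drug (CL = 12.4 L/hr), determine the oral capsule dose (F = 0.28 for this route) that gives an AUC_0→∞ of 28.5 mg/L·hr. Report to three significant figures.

Dose = 1260 mg

Dose = CL × AUC_0→∞ / F
     = 12.4 × 28.5 / 0.28 = 1262.14 mg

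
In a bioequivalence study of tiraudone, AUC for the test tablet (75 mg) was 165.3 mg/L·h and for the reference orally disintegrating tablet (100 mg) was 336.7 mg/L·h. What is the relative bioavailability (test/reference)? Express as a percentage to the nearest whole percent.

F_rel = (AUC_test/D_test) / (AUC_ref/D_ref)
      = (165.3/75) / (336.7/100)
      = 2.204 / 3.367 = 0.6546 = 65.46%

F_rel = 65%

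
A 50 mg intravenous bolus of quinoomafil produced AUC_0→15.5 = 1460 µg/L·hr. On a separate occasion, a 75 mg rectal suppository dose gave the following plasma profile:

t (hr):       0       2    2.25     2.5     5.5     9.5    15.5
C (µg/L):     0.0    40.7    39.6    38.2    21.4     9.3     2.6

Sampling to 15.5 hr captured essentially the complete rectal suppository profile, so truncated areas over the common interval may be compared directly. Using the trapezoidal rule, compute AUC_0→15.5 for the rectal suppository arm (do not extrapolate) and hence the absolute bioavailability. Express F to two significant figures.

F = 0.11

Trapezoidal AUC_0→15.5 (rectal suppository):
  [0→2]: (0.0+40.7)/2 × 2 = 40.7
  [2→2.25]: (40.7+39.6)/2 × 0.25 = 10.0375
  [2.25→2.5]: (39.6+38.2)/2 × 0.25 = 9.725
  [2.5→5.5]: (38.2+21.4)/2 × 3 = 89.4
  [5.5→9.5]: (21.4+9.3)/2 × 4 = 61.4
  [9.5→15.5]: (9.3+2.6)/2 × 6 = 35.7
  Sum = 246.9625 µg/L·hr
F = (AUC_ev/D_ev)/(AUC_iv/D_iv) = (246.9625/75)/(1460/50) = 3.29283/29.2 = 0.1128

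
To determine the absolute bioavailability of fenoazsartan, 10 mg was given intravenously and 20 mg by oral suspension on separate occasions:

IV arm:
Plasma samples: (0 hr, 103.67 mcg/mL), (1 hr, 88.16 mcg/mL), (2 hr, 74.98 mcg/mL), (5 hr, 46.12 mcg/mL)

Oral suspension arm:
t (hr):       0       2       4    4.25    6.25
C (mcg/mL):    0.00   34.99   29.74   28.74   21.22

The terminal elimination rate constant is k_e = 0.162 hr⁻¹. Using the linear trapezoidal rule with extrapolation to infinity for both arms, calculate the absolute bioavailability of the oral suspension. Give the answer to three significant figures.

F = 0.224

Trapezoidal AUC_0→5 (IV):
  [0→1]: (103.67+88.16)/2 × 1 = 95.915
  [1→2]: (88.16+74.98)/2 × 1 = 81.57
  [2→5]: (74.98+46.12)/2 × 3 = 181.65
  Sum = 359.135 mcg/mL·hr
IV tail: 46.12/0.162 = 284.691; AUC_iv,0→∞ = 359.135 + 284.691 = 643.826 mcg/mL·hr
Trapezoidal AUC_0→6.25 (oral suspension):
  [0→2]: (0.00+34.99)/2 × 2 = 34.99
  [2→4]: (34.99+29.74)/2 × 2 = 64.73
  [4→4.25]: (29.74+28.74)/2 × 0.25 = 7.31
  [4.25→6.25]: (28.74+21.22)/2 × 2 = 49.96
  Sum = 156.99 mcg/mL·hr
oral suspension tail: 21.22/0.162 = 130.988; AUC_ev,0→∞ = 156.99 + 130.988 = 287.978 mcg/mL·hr
F = (AUC_ev/D_ev)/(AUC_iv/D_iv) = (287.978/20)/(643.826/10) = 14.3989/64.3826 = 0.2236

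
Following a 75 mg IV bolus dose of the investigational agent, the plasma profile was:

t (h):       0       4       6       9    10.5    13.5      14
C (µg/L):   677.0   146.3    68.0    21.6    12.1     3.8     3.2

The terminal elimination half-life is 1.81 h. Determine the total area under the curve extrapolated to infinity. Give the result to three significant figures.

Trapezoidal AUC_0→14:
  [0→4]: (677.0+146.3)/2 × 4 = 1646.6
  [4→6]: (146.3+68.0)/2 × 2 = 214.3
  [6→9]: (68.0+21.6)/2 × 3 = 134.4
  [9→10.5]: (21.6+12.1)/2 × 1.5 = 25.275
  [10.5→13.5]: (12.1+3.8)/2 × 3 = 23.85
  [13.5→14]: (3.8+3.2)/2 × 0.5 = 1.75
  Sum = 2046.175 µg/L·h
k_e = ln2 / t½ = 0.693147 / 1.81 = 0.3830 h^-1
Extrapolated tail: C_last / k_e = 3.2 / 0.383 = 8.355
AUC_0→∞ = 2046.175 + 8.355 = 2054.53 µg/L·h

AUC = 2050 µg/L·h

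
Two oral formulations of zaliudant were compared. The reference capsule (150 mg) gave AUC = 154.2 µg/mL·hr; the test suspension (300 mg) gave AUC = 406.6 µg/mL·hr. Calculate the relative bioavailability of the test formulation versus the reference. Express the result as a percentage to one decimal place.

F_rel = (AUC_test/D_test) / (AUC_ref/D_ref)
      = (406.6/300) / (154.2/150)
      = 1.35533 / 1.028 = 1.3184 = 131.84%

F_rel = 131.8%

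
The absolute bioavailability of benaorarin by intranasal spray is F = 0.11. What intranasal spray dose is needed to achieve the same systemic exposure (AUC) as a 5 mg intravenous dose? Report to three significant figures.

D_intranasal = 45.5 mg

For equal systemic exposure: F × D_ev = D_iv
D_ev = D_iv / F = 5 / 0.11 = 45.4545 mg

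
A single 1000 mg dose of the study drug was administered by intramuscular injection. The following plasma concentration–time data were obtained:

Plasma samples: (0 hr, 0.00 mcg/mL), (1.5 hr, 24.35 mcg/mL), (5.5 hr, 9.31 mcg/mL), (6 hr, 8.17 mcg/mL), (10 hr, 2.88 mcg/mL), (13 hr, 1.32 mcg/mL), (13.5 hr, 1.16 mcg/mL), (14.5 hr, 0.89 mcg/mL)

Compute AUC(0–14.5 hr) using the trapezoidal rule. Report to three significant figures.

Trapezoidal AUC_0→14.5:
  [0→1.5]: (0.00+24.35)/2 × 1.5 = 18.2625
  [1.5→5.5]: (24.35+9.31)/2 × 4 = 67.32
  [5.5→6]: (9.31+8.17)/2 × 0.5 = 4.37
  [6→10]: (8.17+2.88)/2 × 4 = 22.1
  [10→13]: (2.88+1.32)/2 × 3 = 6.3
  [13→13.5]: (1.32+1.16)/2 × 0.5 = 0.62
  [13.5→14.5]: (1.16+0.89)/2 × 1 = 1.025
  Sum = 119.9975 mcg/mL·hr

AUC = 120 mcg/mL·hr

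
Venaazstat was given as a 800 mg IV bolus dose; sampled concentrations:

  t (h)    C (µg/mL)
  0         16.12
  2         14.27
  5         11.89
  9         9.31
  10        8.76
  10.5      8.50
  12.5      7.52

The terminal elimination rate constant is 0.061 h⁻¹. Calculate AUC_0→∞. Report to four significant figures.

Trapezoidal AUC_0→12.5:
  [0→2]: (16.12+14.27)/2 × 2 = 30.39
  [2→5]: (14.27+11.89)/2 × 3 = 39.24
  [5→9]: (11.89+9.31)/2 × 4 = 42.4
  [9→10]: (9.31+8.76)/2 × 1 = 9.035
  [10→10.5]: (8.76+8.50)/2 × 0.5 = 4.315
  [10.5→12.5]: (8.50+7.52)/2 × 2 = 16.02
  Sum = 141.4 µg/mL·h
Extrapolated tail: C_last / k_e = 7.52 / 0.061 = 123.279
AUC_0→∞ = 141.4 + 123.279 = 264.679 µg/mL·h

AUC = 264.7 µg/mL·h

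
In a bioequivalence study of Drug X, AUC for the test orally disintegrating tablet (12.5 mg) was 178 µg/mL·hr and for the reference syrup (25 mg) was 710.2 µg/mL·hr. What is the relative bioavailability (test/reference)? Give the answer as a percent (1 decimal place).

F_rel = 50.1%

F_rel = (AUC_test/D_test) / (AUC_ref/D_ref)
      = (178/12.5) / (710.2/25)
      = 14.24 / 28.408 = 0.5013 = 50.13%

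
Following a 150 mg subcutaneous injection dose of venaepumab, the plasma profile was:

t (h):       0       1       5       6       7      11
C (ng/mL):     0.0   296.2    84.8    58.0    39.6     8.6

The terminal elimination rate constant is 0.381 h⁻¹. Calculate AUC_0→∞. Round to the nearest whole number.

AUC = 1149 ng/mL·h

Trapezoidal AUC_0→11:
  [0→1]: (0.0+296.2)/2 × 1 = 148.1
  [1→5]: (296.2+84.8)/2 × 4 = 762.0
  [5→6]: (84.8+58.0)/2 × 1 = 71.4
  [6→7]: (58.0+39.6)/2 × 1 = 48.8
  [7→11]: (39.6+8.6)/2 × 4 = 96.4
  Sum = 1126.7 ng/mL·h
Extrapolated tail: C_last / k_e = 8.6 / 0.381 = 22.572
AUC_0→∞ = 1126.7 + 22.572 = 1149.272 ng/mL·h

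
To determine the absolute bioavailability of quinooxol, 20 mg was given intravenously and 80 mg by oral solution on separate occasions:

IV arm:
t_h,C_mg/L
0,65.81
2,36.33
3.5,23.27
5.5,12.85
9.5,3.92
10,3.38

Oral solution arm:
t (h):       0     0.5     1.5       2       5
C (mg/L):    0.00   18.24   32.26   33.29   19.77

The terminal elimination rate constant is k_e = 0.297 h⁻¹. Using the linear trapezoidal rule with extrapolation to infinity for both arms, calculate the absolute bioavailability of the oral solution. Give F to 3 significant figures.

F = 0.209

Trapezoidal AUC_0→10 (IV):
  [0→2]: (65.81+36.33)/2 × 2 = 102.14
  [2→3.5]: (36.33+23.27)/2 × 1.5 = 44.7
  [3.5→5.5]: (23.27+12.85)/2 × 2 = 36.12
  [5.5→9.5]: (12.85+3.92)/2 × 4 = 33.54
  [9.5→10]: (3.92+3.38)/2 × 0.5 = 1.825
  Sum = 218.325 mg/L·h
IV tail: 3.38/0.297 = 11.380; AUC_iv,0→∞ = 218.325 + 11.380 = 229.705 mg/L·h
Trapezoidal AUC_0→5 (oral solution):
  [0→0.5]: (0.00+18.24)/2 × 0.5 = 4.56
  [0.5→1.5]: (18.24+32.26)/2 × 1 = 25.25
  [1.5→2]: (32.26+33.29)/2 × 0.5 = 16.3875
  [2→5]: (33.29+19.77)/2 × 3 = 79.59
  Sum = 125.7875 mg/L·h
oral solution tail: 19.77/0.297 = 66.566; AUC_ev,0→∞ = 125.7875 + 66.566 = 192.3535 mg/L·h
F = (AUC_ev/D_ev)/(AUC_iv/D_iv) = (192.3535/80)/(229.705/20) = 2.40442/11.48525 = 0.2093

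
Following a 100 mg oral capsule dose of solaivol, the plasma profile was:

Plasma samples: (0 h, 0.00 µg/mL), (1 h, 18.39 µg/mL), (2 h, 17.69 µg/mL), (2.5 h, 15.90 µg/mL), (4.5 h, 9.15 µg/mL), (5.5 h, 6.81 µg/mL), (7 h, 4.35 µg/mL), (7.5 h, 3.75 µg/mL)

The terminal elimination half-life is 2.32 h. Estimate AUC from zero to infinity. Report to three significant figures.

AUC = 91.6 µg/mL·h

Trapezoidal AUC_0→7.5:
  [0→1]: (0.00+18.39)/2 × 1 = 9.195
  [1→2]: (18.39+17.69)/2 × 1 = 18.04
  [2→2.5]: (17.69+15.90)/2 × 0.5 = 8.3975
  [2.5→4.5]: (15.90+9.15)/2 × 2 = 25.05
  [4.5→5.5]: (9.15+6.81)/2 × 1 = 7.98
  [5.5→7]: (6.81+4.35)/2 × 1.5 = 8.37
  [7→7.5]: (4.35+3.75)/2 × 0.5 = 2.025
  Sum = 79.0575 µg/mL·h
k_e = ln2 / t½ = 0.693147 / 2.32 = 0.2988 h^-1
Extrapolated tail: C_last / k_e = 3.75 / 0.2988 = 12.550
AUC_0→∞ = 79.0575 + 12.550 = 91.6075 µg/mL·h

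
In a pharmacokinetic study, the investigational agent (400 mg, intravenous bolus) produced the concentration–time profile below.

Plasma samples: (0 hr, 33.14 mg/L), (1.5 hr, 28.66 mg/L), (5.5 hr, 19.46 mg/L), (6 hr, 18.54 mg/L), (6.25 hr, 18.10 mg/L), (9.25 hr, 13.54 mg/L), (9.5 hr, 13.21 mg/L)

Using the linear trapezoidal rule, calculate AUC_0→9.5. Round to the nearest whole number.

AUC = 207 mg/L·hr

Trapezoidal AUC_0→9.5:
  [0→1.5]: (33.14+28.66)/2 × 1.5 = 46.35
  [1.5→5.5]: (28.66+19.46)/2 × 4 = 96.24
  [5.5→6]: (19.46+18.54)/2 × 0.5 = 9.5
  [6→6.25]: (18.54+18.10)/2 × 0.25 = 4.58
  [6.25→9.25]: (18.10+13.54)/2 × 3 = 47.46
  [9.25→9.5]: (13.54+13.21)/2 × 0.25 = 3.34375
  Sum = 207.47375 mg/L·hr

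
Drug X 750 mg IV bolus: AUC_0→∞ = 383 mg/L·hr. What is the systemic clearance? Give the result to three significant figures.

CL = 1.96 L/hr

CL = Dose_iv / AUC_0→∞
   = 750 / 383 = 1.95822 L/hr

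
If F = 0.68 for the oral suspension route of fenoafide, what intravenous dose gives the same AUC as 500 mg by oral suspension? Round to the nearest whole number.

D_iv = 340 mg

Systemic exposure from an extravascular dose = F × D_ev, so the equivalent IV dose is F × D_ev.
D_iv = F × D_ev = 0.68 × 500 = 340 mg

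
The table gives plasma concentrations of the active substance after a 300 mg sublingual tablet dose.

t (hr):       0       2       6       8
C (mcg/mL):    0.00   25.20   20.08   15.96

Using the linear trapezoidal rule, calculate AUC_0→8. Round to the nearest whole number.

Trapezoidal AUC_0→8:
  [0→2]: (0.00+25.20)/2 × 2 = 25.2
  [2→6]: (25.20+20.08)/2 × 4 = 90.56
  [6→8]: (20.08+15.96)/2 × 2 = 36.04
  Sum = 151.8 mcg/mL·hr

AUC = 152 mcg/mL·hr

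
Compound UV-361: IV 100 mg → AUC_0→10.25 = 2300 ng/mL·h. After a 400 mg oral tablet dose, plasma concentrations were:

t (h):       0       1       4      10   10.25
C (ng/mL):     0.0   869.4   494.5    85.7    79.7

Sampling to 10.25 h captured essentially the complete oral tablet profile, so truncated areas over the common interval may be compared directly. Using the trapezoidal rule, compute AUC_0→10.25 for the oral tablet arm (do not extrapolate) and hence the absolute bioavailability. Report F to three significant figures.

F = 0.461

Trapezoidal AUC_0→10.25 (oral tablet):
  [0→1]: (0.0+869.4)/2 × 1 = 434.7
  [1→4]: (869.4+494.5)/2 × 3 = 2045.85
  [4→10]: (494.5+85.7)/2 × 6 = 1740.6
  [10→10.25]: (85.7+79.7)/2 × 0.25 = 20.675
  Sum = 4241.825 ng/mL·h
F = (AUC_ev/D_ev)/(AUC_iv/D_iv) = (4241.825/400)/(2300/100) = 10.6046/23 = 0.4611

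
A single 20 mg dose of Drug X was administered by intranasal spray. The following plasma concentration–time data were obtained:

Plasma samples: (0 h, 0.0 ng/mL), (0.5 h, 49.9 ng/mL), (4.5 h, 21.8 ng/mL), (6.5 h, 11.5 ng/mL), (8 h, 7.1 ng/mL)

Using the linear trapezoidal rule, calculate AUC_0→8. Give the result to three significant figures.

AUC = 203 ng/mL·h

Trapezoidal AUC_0→8:
  [0→0.5]: (0.0+49.9)/2 × 0.5 = 12.475
  [0.5→4.5]: (49.9+21.8)/2 × 4 = 143.4
  [4.5→6.5]: (21.8+11.5)/2 × 2 = 33.3
  [6.5→8]: (11.5+7.1)/2 × 1.5 = 13.95
  Sum = 203.125 ng/mL·h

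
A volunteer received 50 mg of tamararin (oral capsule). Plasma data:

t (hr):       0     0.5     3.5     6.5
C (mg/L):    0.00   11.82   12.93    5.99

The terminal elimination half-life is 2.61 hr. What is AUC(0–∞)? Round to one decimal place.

AUC = 91.0 mg/L·hr

Trapezoidal AUC_0→6.5:
  [0→0.5]: (0.00+11.82)/2 × 0.5 = 2.955
  [0.5→3.5]: (11.82+12.93)/2 × 3 = 37.125
  [3.5→6.5]: (12.93+5.99)/2 × 3 = 28.38
  Sum = 68.46 mg/L·hr
k_e = ln2 / t½ = 0.693147 / 2.61 = 0.2656 hr^-1
Extrapolated tail: C_last / k_e = 5.99 / 0.2656 = 22.553
AUC_0→∞ = 68.46 + 22.553 = 91.013 mg/L·hr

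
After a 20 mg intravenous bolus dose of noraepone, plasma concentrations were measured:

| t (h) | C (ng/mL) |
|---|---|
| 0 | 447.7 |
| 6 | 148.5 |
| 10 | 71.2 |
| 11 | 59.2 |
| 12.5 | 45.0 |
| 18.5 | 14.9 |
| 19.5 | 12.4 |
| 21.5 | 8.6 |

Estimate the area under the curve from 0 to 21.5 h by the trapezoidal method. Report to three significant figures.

AUC = 2590 ng/mL·h

Trapezoidal AUC_0→21.5:
  [0→6]: (447.7+148.5)/2 × 6 = 1788.6
  [6→10]: (148.5+71.2)/2 × 4 = 439.4
  [10→11]: (71.2+59.2)/2 × 1 = 65.2
  [11→12.5]: (59.2+45.0)/2 × 1.5 = 78.15
  [12.5→18.5]: (45.0+14.9)/2 × 6 = 179.7
  [18.5→19.5]: (14.9+12.4)/2 × 1 = 13.65
  [19.5→21.5]: (12.4+8.6)/2 × 2 = 21.0
  Sum = 2585.7 ng/mL·h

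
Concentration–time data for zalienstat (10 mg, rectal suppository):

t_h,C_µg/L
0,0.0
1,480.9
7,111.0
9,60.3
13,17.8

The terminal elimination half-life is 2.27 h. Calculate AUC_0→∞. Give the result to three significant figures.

AUC = 2400 µg/L·h

Trapezoidal AUC_0→13:
  [0→1]: (0.0+480.9)/2 × 1 = 240.45
  [1→7]: (480.9+111.0)/2 × 6 = 1775.7
  [7→9]: (111.0+60.3)/2 × 2 = 171.3
  [9→13]: (60.3+17.8)/2 × 4 = 156.2
  Sum = 2343.65 µg/L·h
k_e = ln2 / t½ = 0.693147 / 2.27 = 0.3054 h^-1
Extrapolated tail: C_last / k_e = 17.8 / 0.3054 = 58.284
AUC_0→∞ = 2343.65 + 58.284 = 2401.934 µg/L·h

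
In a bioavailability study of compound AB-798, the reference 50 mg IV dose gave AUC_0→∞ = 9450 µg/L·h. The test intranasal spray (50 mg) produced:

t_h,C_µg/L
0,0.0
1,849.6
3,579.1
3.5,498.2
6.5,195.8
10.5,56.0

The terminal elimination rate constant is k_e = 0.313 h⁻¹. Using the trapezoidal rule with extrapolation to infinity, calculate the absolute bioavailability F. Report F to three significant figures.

F = 0.407

Trapezoidal AUC_0→10.5 (intranasal spray):
  [0→1]: (0.0+849.6)/2 × 1 = 424.8
  [1→3]: (849.6+579.1)/2 × 2 = 1428.7
  [3→3.5]: (579.1+498.2)/2 × 0.5 = 269.325
  [3.5→6.5]: (498.2+195.8)/2 × 3 = 1041.0
  [6.5→10.5]: (195.8+56.0)/2 × 4 = 503.6
  Sum = 3667.425 µg/L·h
Tail: C_last/k_e = 56.0/0.313 = 178.914
AUC_0→∞ (intranasal spray) = 3667.425 + 178.914 = 3846.339 µg/L·h
F = (AUC_ev/D_ev)/(AUC_iv/D_iv) = (3846.339/50)/(9450/50) = 76.92678/189 = 0.4070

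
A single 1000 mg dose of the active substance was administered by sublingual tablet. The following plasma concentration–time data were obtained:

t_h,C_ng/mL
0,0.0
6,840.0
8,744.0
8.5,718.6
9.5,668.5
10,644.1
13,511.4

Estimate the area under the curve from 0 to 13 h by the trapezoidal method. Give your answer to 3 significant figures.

AUC = 7220 ng/mL·h

Trapezoidal AUC_0→13:
  [0→6]: (0.0+840.0)/2 × 6 = 2520.0
  [6→8]: (840.0+744.0)/2 × 2 = 1584.0
  [8→8.5]: (744.0+718.6)/2 × 0.5 = 365.65
  [8.5→9.5]: (718.6+668.5)/2 × 1 = 693.55
  [9.5→10]: (668.5+644.1)/2 × 0.5 = 328.15
  [10→13]: (644.1+511.4)/2 × 3 = 1733.25
  Sum = 7224.6 ng/mL·h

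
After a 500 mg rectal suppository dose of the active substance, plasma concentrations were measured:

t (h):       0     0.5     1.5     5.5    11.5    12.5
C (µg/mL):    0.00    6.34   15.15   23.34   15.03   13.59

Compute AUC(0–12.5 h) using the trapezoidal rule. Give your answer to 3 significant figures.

Trapezoidal AUC_0→12.5:
  [0→0.5]: (0.00+6.34)/2 × 0.5 = 1.585
  [0.5→1.5]: (6.34+15.15)/2 × 1 = 10.745
  [1.5→5.5]: (15.15+23.34)/2 × 4 = 76.98
  [5.5→11.5]: (23.34+15.03)/2 × 6 = 115.11
  [11.5→12.5]: (15.03+13.59)/2 × 1 = 14.31
  Sum = 218.73 µg/mL·h

AUC = 219 µg/mL·h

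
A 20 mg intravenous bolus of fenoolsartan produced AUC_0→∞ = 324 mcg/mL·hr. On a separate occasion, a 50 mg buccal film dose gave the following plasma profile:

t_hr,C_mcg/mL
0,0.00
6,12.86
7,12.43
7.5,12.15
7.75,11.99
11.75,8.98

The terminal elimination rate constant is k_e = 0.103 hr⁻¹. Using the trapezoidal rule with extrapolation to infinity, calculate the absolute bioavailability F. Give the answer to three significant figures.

F = 0.234

Trapezoidal AUC_0→11.75 (buccal film):
  [0→6]: (0.00+12.86)/2 × 6 = 38.58
  [6→7]: (12.86+12.43)/2 × 1 = 12.645
  [7→7.5]: (12.43+12.15)/2 × 0.5 = 6.145
  [7.5→7.75]: (12.15+11.99)/2 × 0.25 = 3.0175
  [7.75→11.75]: (11.99+8.98)/2 × 4 = 41.94
  Sum = 102.3275 mcg/mL·hr
Tail: C_last/k_e = 8.98/0.103 = 87.184
AUC_0→∞ (buccal film) = 102.3275 + 87.184 = 189.5115 mcg/mL·hr
F = (AUC_ev/D_ev)/(AUC_iv/D_iv) = (189.5115/50)/(324/20) = 3.79023/16.2 = 0.2340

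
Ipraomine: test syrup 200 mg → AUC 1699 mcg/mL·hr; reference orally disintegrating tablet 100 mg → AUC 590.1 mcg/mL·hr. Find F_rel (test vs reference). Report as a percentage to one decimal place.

F_rel = (AUC_test/D_test) / (AUC_ref/D_ref)
      = (1699/200) / (590.1/100)
      = 8.495 / 5.901 = 1.4396 = 143.96%

F_rel = 144.0%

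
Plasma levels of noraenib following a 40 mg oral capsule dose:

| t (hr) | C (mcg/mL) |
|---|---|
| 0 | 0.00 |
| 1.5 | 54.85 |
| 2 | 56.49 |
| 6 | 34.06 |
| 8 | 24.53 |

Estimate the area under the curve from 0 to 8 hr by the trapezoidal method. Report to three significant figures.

AUC = 309 mcg/mL·hr

Trapezoidal AUC_0→8:
  [0→1.5]: (0.00+54.85)/2 × 1.5 = 41.1375
  [1.5→2]: (54.85+56.49)/2 × 0.5 = 27.835
  [2→6]: (56.49+34.06)/2 × 4 = 181.1
  [6→8]: (34.06+24.53)/2 × 2 = 58.59
  Sum = 308.6625 mcg/mL·hr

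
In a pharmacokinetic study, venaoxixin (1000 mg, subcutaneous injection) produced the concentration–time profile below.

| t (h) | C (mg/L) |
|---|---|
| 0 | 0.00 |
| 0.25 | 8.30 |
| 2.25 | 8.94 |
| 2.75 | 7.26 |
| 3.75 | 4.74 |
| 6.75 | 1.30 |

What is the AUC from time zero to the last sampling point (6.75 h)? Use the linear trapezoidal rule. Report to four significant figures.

AUC = 37.39 mg/L·h

Trapezoidal AUC_0→6.75:
  [0→0.25]: (0.00+8.30)/2 × 0.25 = 1.0375
  [0.25→2.25]: (8.30+8.94)/2 × 2 = 17.24
  [2.25→2.75]: (8.94+7.26)/2 × 0.5 = 4.05
  [2.75→3.75]: (7.26+4.74)/2 × 1 = 6.0
  [3.75→6.75]: (4.74+1.30)/2 × 3 = 9.06
  Sum = 37.3875 mg/L·h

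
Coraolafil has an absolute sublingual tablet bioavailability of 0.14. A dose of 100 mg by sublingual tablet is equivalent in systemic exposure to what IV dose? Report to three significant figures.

D_iv = 14.0 mg

Systemic exposure from an extravascular dose = F × D_ev, so the equivalent IV dose is F × D_ev.
D_iv = F × D_ev = 0.14 × 100 = 14 mg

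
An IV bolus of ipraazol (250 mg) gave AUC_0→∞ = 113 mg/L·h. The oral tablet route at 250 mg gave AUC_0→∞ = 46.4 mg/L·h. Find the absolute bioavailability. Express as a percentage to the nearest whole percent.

F = 41%

F = (AUC_ev / D_ev) / (AUC_iv / D_iv)
  = (46.4/250) / (113/250)
  = 0.1856 / 0.452 = 0.4106
  = 41.06%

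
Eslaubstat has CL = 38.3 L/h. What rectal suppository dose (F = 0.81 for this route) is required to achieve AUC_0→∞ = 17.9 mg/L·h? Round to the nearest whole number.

Dose = CL × AUC_0→∞ / F
     = 38.3 × 17.9 / 0.81 = 846.383 mg

Dose = 846 mg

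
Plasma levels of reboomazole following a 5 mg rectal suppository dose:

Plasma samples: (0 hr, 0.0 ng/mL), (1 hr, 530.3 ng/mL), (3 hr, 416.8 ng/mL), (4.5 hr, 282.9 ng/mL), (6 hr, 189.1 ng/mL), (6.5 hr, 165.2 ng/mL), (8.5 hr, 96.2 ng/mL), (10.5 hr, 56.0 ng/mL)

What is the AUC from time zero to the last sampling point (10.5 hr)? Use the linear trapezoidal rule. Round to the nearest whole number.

AUC = 2593 ng/mL·hr

Trapezoidal AUC_0→10.5:
  [0→1]: (0.0+530.3)/2 × 1 = 265.15
  [1→3]: (530.3+416.8)/2 × 2 = 947.1
  [3→4.5]: (416.8+282.9)/2 × 1.5 = 524.775
  [4.5→6]: (282.9+189.1)/2 × 1.5 = 354.0
  [6→6.5]: (189.1+165.2)/2 × 0.5 = 88.575
  [6.5→8.5]: (165.2+96.2)/2 × 2 = 261.4
  [8.5→10.5]: (96.2+56.0)/2 × 2 = 152.2
  Sum = 2593.2 ng/mL·hr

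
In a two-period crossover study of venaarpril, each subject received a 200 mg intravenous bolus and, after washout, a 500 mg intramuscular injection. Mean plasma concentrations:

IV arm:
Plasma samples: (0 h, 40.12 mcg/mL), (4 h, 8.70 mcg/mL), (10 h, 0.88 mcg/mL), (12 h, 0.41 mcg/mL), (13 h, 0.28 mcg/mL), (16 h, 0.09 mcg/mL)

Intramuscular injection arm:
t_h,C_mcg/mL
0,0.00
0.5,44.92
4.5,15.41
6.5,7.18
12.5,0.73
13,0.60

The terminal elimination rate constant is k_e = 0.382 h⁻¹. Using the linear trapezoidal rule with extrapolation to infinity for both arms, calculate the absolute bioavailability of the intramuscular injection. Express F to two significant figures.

Trapezoidal AUC_0→16 (IV):
  [0→4]: (40.12+8.70)/2 × 4 = 97.64
  [4→10]: (8.70+0.88)/2 × 6 = 28.74
  [10→12]: (0.88+0.41)/2 × 2 = 1.29
  [12→13]: (0.41+0.28)/2 × 1 = 0.345
  [13→16]: (0.28+0.09)/2 × 3 = 0.555
  Sum = 128.57 mcg/mL·h
IV tail: 0.09/0.382 = 0.236; AUC_iv,0→∞ = 128.57 + 0.236 = 128.806 mcg/mL·h
Trapezoidal AUC_0→13 (intramuscular injection):
  [0→0.5]: (0.00+44.92)/2 × 0.5 = 11.23
  [0.5→4.5]: (44.92+15.41)/2 × 4 = 120.66
  [4.5→6.5]: (15.41+7.18)/2 × 2 = 22.59
  [6.5→12.5]: (7.18+0.73)/2 × 6 = 23.73
  [12.5→13]: (0.73+0.60)/2 × 0.5 = 0.3325
  Sum = 178.5425 mcg/mL·h
intramuscular injection tail: 0.60/0.382 = 1.571; AUC_ev,0→∞ = 178.5425 + 1.571 = 180.1135 mcg/mL·h
F = (AUC_ev/D_ev)/(AUC_iv/D_iv) = (180.1135/500)/(128.806/200) = 0.360227/0.64403 = 0.5593

F = 0.56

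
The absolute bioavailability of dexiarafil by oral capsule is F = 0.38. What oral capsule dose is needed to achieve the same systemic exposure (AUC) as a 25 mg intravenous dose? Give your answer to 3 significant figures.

For equal systemic exposure: F × D_ev = D_iv
D_ev = D_iv / F = 25 / 0.38 = 65.7895 mg

D_oral = 65.8 mg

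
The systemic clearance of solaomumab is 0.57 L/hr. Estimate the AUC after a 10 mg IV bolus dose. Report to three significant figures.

AUC_0→∞ = Dose_iv / CL
        = 10 / 0.57 = 17.5439 mg/L·hr

AUC = 17.5 mg/L·hr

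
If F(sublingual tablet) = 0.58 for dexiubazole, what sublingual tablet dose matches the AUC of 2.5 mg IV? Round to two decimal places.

For equal systemic exposure: F × D_ev = D_iv
D_ev = D_iv / F = 2.5 / 0.58 = 4.31034 mg

D_sublingual = 4.31 mg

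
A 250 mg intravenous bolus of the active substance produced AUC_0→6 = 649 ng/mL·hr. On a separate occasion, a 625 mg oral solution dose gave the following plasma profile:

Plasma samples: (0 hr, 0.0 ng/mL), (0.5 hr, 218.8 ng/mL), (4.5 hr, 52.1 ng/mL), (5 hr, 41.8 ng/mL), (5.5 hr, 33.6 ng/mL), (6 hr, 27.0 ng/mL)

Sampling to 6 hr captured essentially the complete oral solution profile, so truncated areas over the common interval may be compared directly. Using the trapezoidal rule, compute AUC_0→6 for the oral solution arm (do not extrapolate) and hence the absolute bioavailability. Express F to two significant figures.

F = 0.40

Trapezoidal AUC_0→6 (oral solution):
  [0→0.5]: (0.0+218.8)/2 × 0.5 = 54.7
  [0.5→4.5]: (218.8+52.1)/2 × 4 = 541.8
  [4.5→5]: (52.1+41.8)/2 × 0.5 = 23.475
  [5→5.5]: (41.8+33.6)/2 × 0.5 = 18.85
  [5.5→6]: (33.6+27.0)/2 × 0.5 = 15.15
  Sum = 653.975 ng/mL·hr
F = (AUC_ev/D_ev)/(AUC_iv/D_iv) = (653.975/625)/(649/250) = 1.04636/2.596 = 0.4031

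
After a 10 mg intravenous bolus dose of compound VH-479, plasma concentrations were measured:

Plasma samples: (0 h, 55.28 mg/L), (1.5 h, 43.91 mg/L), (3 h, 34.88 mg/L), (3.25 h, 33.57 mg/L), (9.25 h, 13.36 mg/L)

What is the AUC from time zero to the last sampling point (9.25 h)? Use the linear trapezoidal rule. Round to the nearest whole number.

Trapezoidal AUC_0→9.25:
  [0→1.5]: (55.28+43.91)/2 × 1.5 = 74.3925
  [1.5→3]: (43.91+34.88)/2 × 1.5 = 59.0925
  [3→3.25]: (34.88+33.57)/2 × 0.25 = 8.55625
  [3.25→9.25]: (33.57+13.36)/2 × 6 = 140.79
  Sum = 282.83125 mg/L·h

AUC = 283 mg/L·h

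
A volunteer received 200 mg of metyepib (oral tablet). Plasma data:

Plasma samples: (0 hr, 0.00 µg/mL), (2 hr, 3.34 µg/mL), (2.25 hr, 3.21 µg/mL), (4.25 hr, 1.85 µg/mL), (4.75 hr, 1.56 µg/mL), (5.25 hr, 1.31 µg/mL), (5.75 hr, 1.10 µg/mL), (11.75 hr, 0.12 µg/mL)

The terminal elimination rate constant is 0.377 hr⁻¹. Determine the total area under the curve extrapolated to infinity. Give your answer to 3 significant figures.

AUC = 15.4 µg/mL·hr

Trapezoidal AUC_0→11.75:
  [0→2]: (0.00+3.34)/2 × 2 = 3.34
  [2→2.25]: (3.34+3.21)/2 × 0.25 = 0.81875
  [2.25→4.25]: (3.21+1.85)/2 × 2 = 5.06
  [4.25→4.75]: (1.85+1.56)/2 × 0.5 = 0.8525
  [4.75→5.25]: (1.56+1.31)/2 × 0.5 = 0.7175
  [5.25→5.75]: (1.31+1.10)/2 × 0.5 = 0.6025
  [5.75→11.75]: (1.10+0.12)/2 × 6 = 3.66
  Sum = 15.05125 µg/mL·hr
Extrapolated tail: C_last / k_e = 0.12 / 0.377 = 0.318
AUC_0→∞ = 15.05125 + 0.318 = 15.36925 µg/mL·hr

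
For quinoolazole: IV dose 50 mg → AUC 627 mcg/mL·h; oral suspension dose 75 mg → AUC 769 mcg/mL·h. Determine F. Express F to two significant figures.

F = 0.82

F = (AUC_ev / D_ev) / (AUC_iv / D_iv)
  = (769/75) / (627/50)
  = 10.2533 / 12.54 = 0.8176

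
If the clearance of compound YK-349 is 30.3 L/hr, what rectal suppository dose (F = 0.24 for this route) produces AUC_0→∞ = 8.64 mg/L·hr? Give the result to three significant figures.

Dose = CL × AUC_0→∞ / F
     = 30.3 × 8.64 / 0.24 = 1090.8 mg

Dose = 1090 mg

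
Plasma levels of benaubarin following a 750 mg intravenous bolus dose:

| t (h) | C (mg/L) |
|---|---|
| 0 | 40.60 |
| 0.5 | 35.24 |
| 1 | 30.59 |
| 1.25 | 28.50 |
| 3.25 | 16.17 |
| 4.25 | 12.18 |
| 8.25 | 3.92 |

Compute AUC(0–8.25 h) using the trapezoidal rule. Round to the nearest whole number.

Trapezoidal AUC_0→8.25:
  [0→0.5]: (40.60+35.24)/2 × 0.5 = 18.96
  [0.5→1]: (35.24+30.59)/2 × 0.5 = 16.4575
  [1→1.25]: (30.59+28.50)/2 × 0.25 = 7.38625
  [1.25→3.25]: (28.50+16.17)/2 × 2 = 44.67
  [3.25→4.25]: (16.17+12.18)/2 × 1 = 14.175
  [4.25→8.25]: (12.18+3.92)/2 × 4 = 32.2
  Sum = 133.84875 mg/L·h

AUC = 134 mg/L·h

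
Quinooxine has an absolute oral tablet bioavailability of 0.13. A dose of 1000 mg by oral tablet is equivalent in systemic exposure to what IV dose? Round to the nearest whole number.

D_iv = 130 mg

Systemic exposure from an extravascular dose = F × D_ev, so the equivalent IV dose is F × D_ev.
D_iv = F × D_ev = 0.13 × 1000 = 130 mg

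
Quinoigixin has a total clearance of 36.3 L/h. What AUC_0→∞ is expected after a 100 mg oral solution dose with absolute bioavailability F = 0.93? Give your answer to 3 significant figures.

AUC = 2.56 mg/L·h

AUC_0→∞ = F × Dose / CL
        = 0.93 × 100 / 36.3 = 2.56198 mg/L·h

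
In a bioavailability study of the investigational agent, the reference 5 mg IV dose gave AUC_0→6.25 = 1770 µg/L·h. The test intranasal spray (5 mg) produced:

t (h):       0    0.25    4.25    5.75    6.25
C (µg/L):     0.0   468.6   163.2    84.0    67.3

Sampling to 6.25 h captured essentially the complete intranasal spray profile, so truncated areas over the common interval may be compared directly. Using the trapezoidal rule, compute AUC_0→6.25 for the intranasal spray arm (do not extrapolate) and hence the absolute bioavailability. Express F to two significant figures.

Trapezoidal AUC_0→6.25 (intranasal spray):
  [0→0.25]: (0.0+468.6)/2 × 0.25 = 58.575
  [0.25→4.25]: (468.6+163.2)/2 × 4 = 1263.6
  [4.25→5.75]: (163.2+84.0)/2 × 1.5 = 185.4
  [5.75→6.25]: (84.0+67.3)/2 × 0.5 = 37.825
  Sum = 1545.4 µg/L·h
F = (AUC_ev/D_ev)/(AUC_iv/D_iv) = (1545.4/5)/(1770/5) = 309.08/354 = 0.8731

F = 0.87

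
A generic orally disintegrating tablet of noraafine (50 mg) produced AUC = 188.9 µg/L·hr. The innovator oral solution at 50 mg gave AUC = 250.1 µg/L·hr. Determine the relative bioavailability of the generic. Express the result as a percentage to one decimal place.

F_rel = (AUC_test/D_test) / (AUC_ref/D_ref)
      = (188.9/50) / (250.1/50)
      = 3.778 / 5.002 = 0.7553 = 75.53%

F_rel = 75.5%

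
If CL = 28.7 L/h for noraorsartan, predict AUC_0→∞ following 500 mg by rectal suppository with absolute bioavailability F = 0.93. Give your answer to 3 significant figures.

AUC_0→∞ = F × Dose / CL
        = 0.93 × 500 / 28.7 = 16.2021 mg/L·h

AUC = 16.2 mg/L·h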